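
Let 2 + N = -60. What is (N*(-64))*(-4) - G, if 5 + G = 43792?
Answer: -59659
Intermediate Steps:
N = -62 (N = -2 - 60 = -62)
G = 43787 (G = -5 + 43792 = 43787)
(N*(-64))*(-4) - G = -62*(-64)*(-4) - 1*43787 = 3968*(-4) - 43787 = -15872 - 43787 = -59659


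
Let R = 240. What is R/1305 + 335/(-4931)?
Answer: 49751/428997 ≈ 0.11597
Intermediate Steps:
R/1305 + 335/(-4931) = 240/1305 + 335/(-4931) = 240*(1/1305) + 335*(-1/4931) = 16/87 - 335/4931 = 49751/428997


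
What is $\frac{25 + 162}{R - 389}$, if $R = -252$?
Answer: $- \frac{187}{641} \approx -0.29173$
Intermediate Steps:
$\frac{25 + 162}{R - 389} = \frac{25 + 162}{-252 - 389} = \frac{187}{-641} = 187 \left(- \frac{1}{641}\right) = - \frac{187}{641}$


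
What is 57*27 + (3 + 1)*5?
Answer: 1559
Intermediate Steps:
57*27 + (3 + 1)*5 = 1539 + 4*5 = 1539 + 20 = 1559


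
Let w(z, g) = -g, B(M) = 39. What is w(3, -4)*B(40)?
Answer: 156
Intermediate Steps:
w(3, -4)*B(40) = -1*(-4)*39 = 4*39 = 156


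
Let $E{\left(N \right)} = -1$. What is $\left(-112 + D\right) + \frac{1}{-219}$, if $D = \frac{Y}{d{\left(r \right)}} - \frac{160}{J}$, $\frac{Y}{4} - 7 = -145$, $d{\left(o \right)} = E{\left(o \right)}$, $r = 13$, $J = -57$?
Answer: $\frac{614167}{1387} \approx 442.8$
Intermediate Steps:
$d{\left(o \right)} = -1$
$Y = -552$ ($Y = 28 + 4 \left(-145\right) = 28 - 580 = -552$)
$D = \frac{31624}{57}$ ($D = - \frac{552}{-1} - \frac{160}{-57} = \left(-552\right) \left(-1\right) - - \frac{160}{57} = 552 + \frac{160}{57} = \frac{31624}{57} \approx 554.81$)
$\left(-112 + D\right) + \frac{1}{-219} = \left(-112 + \frac{31624}{57}\right) + \frac{1}{-219} = \frac{25240}{57} - \frac{1}{219} = \frac{614167}{1387}$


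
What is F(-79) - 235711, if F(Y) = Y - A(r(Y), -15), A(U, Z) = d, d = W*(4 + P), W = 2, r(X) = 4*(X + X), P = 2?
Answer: -235802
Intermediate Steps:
r(X) = 8*X (r(X) = 4*(2*X) = 8*X)
d = 12 (d = 2*(4 + 2) = 2*6 = 12)
A(U, Z) = 12
F(Y) = -12 + Y (F(Y) = Y - 1*12 = Y - 12 = -12 + Y)
F(-79) - 235711 = (-12 - 79) - 235711 = -91 - 235711 = -235802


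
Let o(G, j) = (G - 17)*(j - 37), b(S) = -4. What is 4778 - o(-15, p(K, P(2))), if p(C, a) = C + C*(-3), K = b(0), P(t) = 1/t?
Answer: 3850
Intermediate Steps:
K = -4
p(C, a) = -2*C (p(C, a) = C - 3*C = -2*C)
o(G, j) = (-37 + j)*(-17 + G) (o(G, j) = (-17 + G)*(-37 + j) = (-37 + j)*(-17 + G))
4778 - o(-15, p(K, P(2))) = 4778 - (629 - 37*(-15) - (-34)*(-4) - (-30)*(-4)) = 4778 - (629 + 555 - 17*8 - 15*8) = 4778 - (629 + 555 - 136 - 120) = 4778 - 1*928 = 4778 - 928 = 3850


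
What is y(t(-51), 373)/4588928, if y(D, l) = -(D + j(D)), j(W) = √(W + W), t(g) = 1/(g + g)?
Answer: 1/468070656 - I*√51/234035328 ≈ 2.1364e-9 - 3.0514e-8*I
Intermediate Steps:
t(g) = 1/(2*g)
j(W) = √2*√W (j(W) = √(2*W) = √2*√W)
y(D, l) = -D - √2*√D (y(D, l) = -(D + √2*√D) = -D - √2*√D)
y(t(-51), 373)/4588928 = (-1/(2*(-51)) - √2*√((½)/(-51)))/4588928 = (-(-1)/(2*51) - √2*√((½)*(-1/51)))*(1/4588928) = (-1*(-1/102) - √2*√(-1/102))*(1/4588928) = (1/102 - √2*I*√102/102)*(1/4588928) = (1/102 - I*√51/51)*(1/4588928) = 1/468070656 - I*√51/234035328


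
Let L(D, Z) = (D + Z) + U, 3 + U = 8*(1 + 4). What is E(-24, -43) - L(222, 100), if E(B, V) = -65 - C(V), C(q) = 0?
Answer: -424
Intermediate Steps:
U = 37 (U = -3 + 8*(1 + 4) = -3 + 8*5 = -3 + 40 = 37)
E(B, V) = -65 (E(B, V) = -65 - 1*0 = -65 + 0 = -65)
L(D, Z) = 37 + D + Z (L(D, Z) = (D + Z) + 37 = 37 + D + Z)
E(-24, -43) - L(222, 100) = -65 - (37 + 222 + 100) = -65 - 1*359 = -65 - 359 = -424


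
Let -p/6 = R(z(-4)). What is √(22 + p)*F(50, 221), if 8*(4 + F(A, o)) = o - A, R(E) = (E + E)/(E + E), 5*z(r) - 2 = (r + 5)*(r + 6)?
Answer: 139/2 ≈ 69.500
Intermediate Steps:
z(r) = ⅖ + (5 + r)*(6 + r)/5 (z(r) = ⅖ + ((r + 5)*(r + 6))/5 = ⅖ + ((5 + r)*(6 + r))/5 = ⅖ + (5 + r)*(6 + r)/5)
R(E) = 1 (R(E) = (2*E)/((2*E)) = (2*E)*(1/(2*E)) = 1)
p = -6 (p = -6*1 = -6)
F(A, o) = -4 - A/8 + o/8 (F(A, o) = -4 + (o - A)/8 = -4 + (-A/8 + o/8) = -4 - A/8 + o/8)
√(22 + p)*F(50, 221) = √(22 - 6)*(-4 - ⅛*50 + (⅛)*221) = √16*(-4 - 25/4 + 221/8) = 4*(139/8) = 139/2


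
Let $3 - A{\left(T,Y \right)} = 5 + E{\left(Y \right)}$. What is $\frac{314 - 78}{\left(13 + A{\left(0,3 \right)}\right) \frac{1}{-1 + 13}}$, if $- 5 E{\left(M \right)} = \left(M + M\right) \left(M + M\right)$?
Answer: $\frac{14160}{91} \approx 155.6$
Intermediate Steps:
$E{\left(M \right)} = - \frac{4 M^{2}}{5}$ ($E{\left(M \right)} = - \frac{\left(M + M\right) \left(M + M\right)}{5} = - \frac{2 M 2 M}{5} = - \frac{4 M^{2}}{5}$)
$A{\left(T,Y \right)} = -2 + \frac{4 Y^{2}}{5}$ ($A{\left(T,Y \right)} = 3 - \left(5 - \frac{4 Y^{2}}{5}\right) = 3 + \left(-5 + \frac{4 Y^{2}}{5}\right) = -2 + \frac{4 Y^{2}}{5}$)
$\frac{314 - 78}{\left(13 + A{\left(0,3 \right)}\right) \frac{1}{-1 + 13}} = \frac{314 - 78}{\left(13 - \left(2 - \frac{4 \cdot 3^{2}}{5}\right)\right) \frac{1}{-1 + 13}} = \frac{314 - 78}{\left(13 + \left(-2 + \frac{4}{5} \cdot 9\right)\right) \frac{1}{12}} = \frac{236}{\left(13 + \left(-2 + \frac{36}{5}\right)\right) \frac{1}{12}} = \frac{236}{\left(13 + \frac{26}{5}\right) \frac{1}{12}} = \frac{236}{\frac{91}{5} \cdot \frac{1}{12}} = \frac{236}{\frac{91}{60}} = 236 \cdot \frac{60}{91} = \frac{14160}{91}$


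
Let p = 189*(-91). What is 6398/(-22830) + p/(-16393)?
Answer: 11068106/14394315 ≈ 0.76892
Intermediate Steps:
p = -17199
6398/(-22830) + p/(-16393) = 6398/(-22830) - 17199/(-16393) = 6398*(-1/22830) - 17199*(-1/16393) = -3199/11415 + 1323/1261 = 11068106/14394315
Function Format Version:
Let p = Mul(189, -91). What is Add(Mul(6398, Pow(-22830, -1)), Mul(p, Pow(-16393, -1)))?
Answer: Rational(11068106, 14394315) ≈ 0.76892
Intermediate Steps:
p = -17199
Add(Mul(6398, Pow(-22830, -1)), Mul(p, Pow(-16393, -1))) = Add(Mul(6398, Pow(-22830, -1)), Mul(-17199, Pow(-16393, -1))) = Add(Mul(6398, Rational(-1, 22830)), Mul(-17199, Rational(-1, 16393))) = Add(Rational(-3199, 11415), Rational(1323, 1261)) = Rational(11068106, 14394315)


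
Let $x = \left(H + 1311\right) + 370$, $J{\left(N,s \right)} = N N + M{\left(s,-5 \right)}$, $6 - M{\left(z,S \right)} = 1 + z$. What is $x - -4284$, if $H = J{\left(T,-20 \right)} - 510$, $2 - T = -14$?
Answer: $5736$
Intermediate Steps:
$M{\left(z,S \right)} = 5 - z$ ($M{\left(z,S \right)} = 6 - \left(1 + z\right) = 5 - z$)
$T = 16$ ($T = 2 - -14 = 2 + 14 = 16$)
$J{\left(N,s \right)} = 5 + N^{2} - s$ ($J{\left(N,s \right)} = N N - \left(-5 + s\right) = N^{2} - \left(-5 + s\right) = 5 + N^{2} - s$)
$H = -229$ ($H = \left(5 + 16^{2} - -20\right) - 510 = \left(5 + 256 + 20\right) - 510 = 281 - 510 = -229$)
$x = 1452$ ($x = \left(-229 + 1311\right) + 370 = 1082 + 370 = 1452$)
$x - -4284 = 1452 - -4284 = 1452 + 4284 = 5736$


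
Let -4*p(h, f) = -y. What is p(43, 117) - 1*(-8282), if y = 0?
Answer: 8282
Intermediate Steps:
p(h, f) = 0 (p(h, f) = -(-1)*0/4 = -1/4*0 = 0)
p(43, 117) - 1*(-8282) = 0 - 1*(-8282) = 0 + 8282 = 8282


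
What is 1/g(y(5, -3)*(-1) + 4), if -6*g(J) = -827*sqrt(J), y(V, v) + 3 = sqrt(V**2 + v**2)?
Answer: 6/(827*sqrt(7 - sqrt(34))) ≈ 0.0067101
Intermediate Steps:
y(V, v) = -3 + sqrt(V**2 + v**2)
g(J) = 827*sqrt(J)/6 (g(J) = -(-827)*sqrt(J)/6 = 827*sqrt(J)/6)
1/g(y(5, -3)*(-1) + 4) = 1/(827*sqrt((-3 + sqrt(5**2 + (-3)**2))*(-1) + 4)/6) = 1/(827*sqrt((-3 + sqrt(25 + 9))*(-1) + 4)/6) = 1/(827*sqrt((-3 + sqrt(34))*(-1) + 4)/6) = 1/(827*sqrt((3 - sqrt(34)) + 4)/6) = 1/(827*sqrt(7 - sqrt(34))/6) = 6/(827*sqrt(7 - sqrt(34)))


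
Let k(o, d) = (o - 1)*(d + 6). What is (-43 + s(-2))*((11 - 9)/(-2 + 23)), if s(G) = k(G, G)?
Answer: -110/21 ≈ -5.2381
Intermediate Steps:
k(o, d) = (-1 + o)*(6 + d)
s(G) = -6 + G² + 5*G (s(G) = -6 - G + 6*G + G*G = -6 - G + 6*G + G² = -6 + G² + 5*G)
(-43 + s(-2))*((11 - 9)/(-2 + 23)) = (-43 + (-6 + (-2)² + 5*(-2)))*((11 - 9)/(-2 + 23)) = (-43 + (-6 + 4 - 10))*(2/21) = (-43 - 12)*(2*(1/21)) = -55*2/21 = -110/21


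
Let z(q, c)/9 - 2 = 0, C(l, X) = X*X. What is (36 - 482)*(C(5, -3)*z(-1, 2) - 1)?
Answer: -71806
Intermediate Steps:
C(l, X) = X²
z(q, c) = 18 (z(q, c) = 18 + 9*0 = 18 + 0 = 18)
(36 - 482)*(C(5, -3)*z(-1, 2) - 1) = (36 - 482)*((-3)²*18 - 1) = -446*(9*18 - 1) = -446*(162 - 1) = -446*161 = -71806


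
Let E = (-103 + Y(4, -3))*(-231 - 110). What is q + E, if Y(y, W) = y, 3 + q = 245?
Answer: 34001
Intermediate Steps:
q = 242 (q = -3 + 245 = 242)
E = 33759 (E = (-103 + 4)*(-231 - 110) = -99*(-341) = 33759)
q + E = 242 + 33759 = 34001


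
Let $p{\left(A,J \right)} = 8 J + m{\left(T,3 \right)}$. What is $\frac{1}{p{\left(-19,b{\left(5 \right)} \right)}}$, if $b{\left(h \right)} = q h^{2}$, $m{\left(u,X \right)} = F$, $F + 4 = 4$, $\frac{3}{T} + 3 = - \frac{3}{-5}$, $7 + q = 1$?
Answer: $- \frac{1}{1200} \approx -0.00083333$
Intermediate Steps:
$q = -6$ ($q = -7 + 1 = -6$)
$T = - \frac{5}{4}$ ($T = \frac{3}{-3 - \frac{3}{-5}} = \frac{3}{-3 - - \frac{3}{5}} = \frac{3}{-3 + \frac{3}{5}} = \frac{3}{- \frac{12}{5}} = 3 \left(- \frac{5}{12}\right) = - \frac{5}{4} \approx -1.25$)
$F = 0$ ($F = -4 + 4 = 0$)
$m{\left(u,X \right)} = 0$
$b{\left(h \right)} = - 6 h^{2}$
$p{\left(A,J \right)} = 8 J$ ($p{\left(A,J \right)} = 8 J + 0 = 8 J$)
$\frac{1}{p{\left(-19,b{\left(5 \right)} \right)}} = \frac{1}{8 \left(- 6 \cdot 5^{2}\right)} = \frac{1}{8 \left(\left(-6\right) 25\right)} = \frac{1}{8 \left(-150\right)} = \frac{1}{-1200} = - \frac{1}{1200}$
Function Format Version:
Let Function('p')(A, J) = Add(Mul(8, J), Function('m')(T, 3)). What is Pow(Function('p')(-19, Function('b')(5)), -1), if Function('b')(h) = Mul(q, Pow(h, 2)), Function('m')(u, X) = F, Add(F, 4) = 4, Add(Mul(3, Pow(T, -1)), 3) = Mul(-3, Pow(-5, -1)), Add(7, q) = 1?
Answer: Rational(-1, 1200) ≈ -0.00083333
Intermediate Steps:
q = -6 (q = Add(-7, 1) = -6)
T = Rational(-5, 4) (T = Mul(3, Pow(Add(-3, Mul(-3, Pow(-5, -1))), -1)) = Mul(3, Pow(Add(-3, Mul(-3, Rational(-1, 5))), -1)) = Mul(3, Pow(Add(-3, Rational(3, 5)), -1)) = Mul(3, Pow(Rational(-12, 5), -1)) = Mul(3, Rational(-5, 12)) = Rational(-5, 4) ≈ -1.2500)
F = 0 (F = Add(-4, 4) = 0)
Function('m')(u, X) = 0
Function('b')(h) = Mul(-6, Pow(h, 2))
Function('p')(A, J) = Mul(8, J) (Function('p')(A, J) = Add(Mul(8, J), 0) = Mul(8, J))
Pow(Function('p')(-19, Function('b')(5)), -1) = Pow(Mul(8, Mul(-6, Pow(5, 2))), -1) = Pow(Mul(8, Mul(-6, 25)), -1) = Pow(Mul(8, -150), -1) = Pow(-1200, -1) = Rational(-1, 1200)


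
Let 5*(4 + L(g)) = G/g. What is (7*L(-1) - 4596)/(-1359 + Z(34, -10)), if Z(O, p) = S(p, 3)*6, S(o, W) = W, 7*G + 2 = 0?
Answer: 7706/2235 ≈ 3.4479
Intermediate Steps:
G = -2/7 (G = -2/7 + (⅐)*0 = -2/7 + 0 = -2/7 ≈ -0.28571)
L(g) = -4 - 2/(35*g) (L(g) = -4 + (-2/(7*g))/5 = -4 - 2/(35*g))
Z(O, p) = 18 (Z(O, p) = 3*6 = 18)
(7*L(-1) - 4596)/(-1359 + Z(34, -10)) = (7*(-4 - 2/35/(-1)) - 4596)/(-1359 + 18) = (7*(-4 - 2/35*(-1)) - 4596)/(-1341) = (7*(-4 + 2/35) - 4596)*(-1/1341) = (7*(-138/35) - 4596)*(-1/1341) = (-138/5 - 4596)*(-1/1341) = -23118/5*(-1/1341) = 7706/2235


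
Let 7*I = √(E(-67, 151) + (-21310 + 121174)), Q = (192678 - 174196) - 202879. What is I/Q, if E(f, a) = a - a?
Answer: -6*√2774/1290779 ≈ -0.00024482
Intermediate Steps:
E(f, a) = 0
Q = -184397 (Q = 18482 - 202879 = -184397)
I = 6*√2774/7 (I = √(0 + (-21310 + 121174))/7 = √(0 + 99864)/7 = √99864/7 = (6*√2774)/7 = 6*√2774/7 ≈ 45.145)
I/Q = (6*√2774/7)/(-184397) = (6*√2774/7)*(-1/184397) = -6*√2774/1290779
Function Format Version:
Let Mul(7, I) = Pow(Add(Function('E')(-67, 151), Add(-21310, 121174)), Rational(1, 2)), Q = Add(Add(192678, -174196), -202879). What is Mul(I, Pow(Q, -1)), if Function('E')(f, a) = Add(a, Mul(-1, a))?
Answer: Mul(Rational(-6, 1290779), Pow(2774, Rational(1, 2))) ≈ -0.00024482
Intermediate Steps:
Function('E')(f, a) = 0
Q = -184397 (Q = Add(18482, -202879) = -184397)
I = Mul(Rational(6, 7), Pow(2774, Rational(1, 2))) (I = Mul(Rational(1, 7), Pow(Add(0, Add(-21310, 121174)), Rational(1, 2))) = Mul(Rational(1, 7), Pow(Add(0, 99864), Rational(1, 2))) = Mul(Rational(1, 7), Pow(99864, Rational(1, 2))) = Mul(Rational(1, 7), Mul(6, Pow(2774, Rational(1, 2)))) = Mul(Rational(6, 7), Pow(2774, Rational(1, 2))) ≈ 45.145)
Mul(I, Pow(Q, -1)) = Mul(Mul(Rational(6, 7), Pow(2774, Rational(1, 2))), Pow(-184397, -1)) = Mul(Mul(Rational(6, 7), Pow(2774, Rational(1, 2))), Rational(-1, 184397)) = Mul(Rational(-6, 1290779), Pow(2774, Rational(1, 2)))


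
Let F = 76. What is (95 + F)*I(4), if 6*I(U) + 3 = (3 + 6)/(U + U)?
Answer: -855/16 ≈ -53.438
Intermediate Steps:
I(U) = -½ + 3/(4*U) (I(U) = -½ + ((3 + 6)/(U + U))/6 = -½ + (9/((2*U)))/6 = -½ + (9*(1/(2*U)))/6 = -½ + (9/(2*U))/6 = -½ + 3/(4*U))
(95 + F)*I(4) = (95 + 76)*((¼)*(3 - 2*4)/4) = 171*((¼)*(¼)*(3 - 8)) = 171*((¼)*(¼)*(-5)) = 171*(-5/16) = -855/16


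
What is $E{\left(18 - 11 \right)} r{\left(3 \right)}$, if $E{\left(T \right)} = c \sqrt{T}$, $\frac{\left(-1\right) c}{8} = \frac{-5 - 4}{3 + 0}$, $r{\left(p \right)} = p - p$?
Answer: $0$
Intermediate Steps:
$r{\left(p \right)} = 0$
$c = 24$ ($c = - 8 \frac{-5 - 4}{3 + 0} = - 8 \left(- \frac{9}{3}\right) = - 8 \left(\left(-9\right) \frac{1}{3}\right) = \left(-8\right) \left(-3\right) = 24$)
$E{\left(T \right)} = 24 \sqrt{T}$
$E{\left(18 - 11 \right)} r{\left(3 \right)} = 24 \sqrt{18 - 11} \cdot 0 = 24 \sqrt{7} \cdot 0 = 0$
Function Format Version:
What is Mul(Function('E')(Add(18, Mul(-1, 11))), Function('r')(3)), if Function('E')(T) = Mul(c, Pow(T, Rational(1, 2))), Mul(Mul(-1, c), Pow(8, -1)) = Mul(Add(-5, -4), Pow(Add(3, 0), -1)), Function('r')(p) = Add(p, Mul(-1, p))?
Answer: 0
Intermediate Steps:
Function('r')(p) = 0
c = 24 (c = Mul(-8, Mul(Add(-5, -4), Pow(Add(3, 0), -1))) = Mul(-8, Mul(-9, Pow(3, -1))) = Mul(-8, Mul(-9, Rational(1, 3))) = Mul(-8, -3) = 24)
Function('E')(T) = Mul(24, Pow(T, Rational(1, 2)))
Mul(Function('E')(Add(18, Mul(-1, 11))), Function('r')(3)) = Mul(Mul(24, Pow(Add(18, Mul(-1, 11)), Rational(1, 2))), 0) = Mul(Mul(24, Pow(Add(18, -11), Rational(1, 2))), 0) = Mul(Mul(24, Pow(7, Rational(1, 2))), 0) = 0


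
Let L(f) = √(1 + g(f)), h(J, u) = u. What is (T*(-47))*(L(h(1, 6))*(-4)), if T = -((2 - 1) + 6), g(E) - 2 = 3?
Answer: -1316*√6 ≈ -3223.5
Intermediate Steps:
g(E) = 5 (g(E) = 2 + 3 = 5)
L(f) = √6 (L(f) = √(1 + 5) = √6)
T = -7 (T = -(1 + 6) = -1*7 = -7)
(T*(-47))*(L(h(1, 6))*(-4)) = (-7*(-47))*(√6*(-4)) = 329*(-4*√6) = -1316*√6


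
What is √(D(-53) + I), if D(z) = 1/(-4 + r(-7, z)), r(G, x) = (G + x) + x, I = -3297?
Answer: 5*I*√200590/39 ≈ 57.42*I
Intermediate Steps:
r(G, x) = G + 2*x
D(z) = 1/(-11 + 2*z) (D(z) = 1/(-4 + (-7 + 2*z)) = 1/(-11 + 2*z))
√(D(-53) + I) = √(1/(-11 + 2*(-53)) - 3297) = √(1/(-11 - 106) - 3297) = √(1/(-117) - 3297) = √(-1/117 - 3297) = √(-385750/117) = 5*I*√200590/39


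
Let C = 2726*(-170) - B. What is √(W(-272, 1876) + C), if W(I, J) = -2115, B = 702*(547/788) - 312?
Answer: 7*I*√1475408254/394 ≈ 682.43*I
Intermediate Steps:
B = 69069/394 (B = 702*(547*(1/788)) - 312 = 702*(547/788) - 312 = 191997/394 - 312 = 69069/394 ≈ 175.30)
C = -182656549/394 (C = 2726*(-170) - 1*69069/394 = -463420 - 69069/394 = -182656549/394 ≈ -4.6360e+5)
√(W(-272, 1876) + C) = √(-2115 - 182656549/394) = √(-183489859/394) = 7*I*√1475408254/394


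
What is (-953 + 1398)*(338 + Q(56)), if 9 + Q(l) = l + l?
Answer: 196245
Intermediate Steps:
Q(l) = -9 + 2*l (Q(l) = -9 + (l + l) = -9 + 2*l)
(-953 + 1398)*(338 + Q(56)) = (-953 + 1398)*(338 + (-9 + 2*56)) = 445*(338 + (-9 + 112)) = 445*(338 + 103) = 445*441 = 196245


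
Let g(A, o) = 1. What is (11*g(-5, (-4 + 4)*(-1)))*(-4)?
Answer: -44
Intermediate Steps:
(11*g(-5, (-4 + 4)*(-1)))*(-4) = (11*1)*(-4) = 11*(-4) = -44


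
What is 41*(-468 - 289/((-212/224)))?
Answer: -353420/53 ≈ -6668.3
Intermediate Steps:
41*(-468 - 289/((-212/224))) = 41*(-468 - 289/((-212*1/224))) = 41*(-468 - 289/(-53/56)) = 41*(-468 - 289*(-56/53)) = 41*(-468 + 16184/53) = 41*(-8620/53) = -353420/53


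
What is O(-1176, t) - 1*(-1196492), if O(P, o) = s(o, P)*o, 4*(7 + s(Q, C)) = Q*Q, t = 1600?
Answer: 1025185292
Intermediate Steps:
s(Q, C) = -7 + Q²/4 (s(Q, C) = -7 + (Q*Q)/4 = -7 + Q²/4)
O(P, o) = o*(-7 + o²/4) (O(P, o) = (-7 + o²/4)*o = o*(-7 + o²/4))
O(-1176, t) - 1*(-1196492) = (¼)*1600*(-28 + 1600²) - 1*(-1196492) = (¼)*1600*(-28 + 2560000) + 1196492 = (¼)*1600*2559972 + 1196492 = 1023988800 + 1196492 = 1025185292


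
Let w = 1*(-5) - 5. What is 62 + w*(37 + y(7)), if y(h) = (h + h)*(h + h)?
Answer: -2268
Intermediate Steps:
y(h) = 4*h**2 (y(h) = (2*h)*(2*h) = 4*h**2)
w = -10 (w = -5 - 5 = -10)
62 + w*(37 + y(7)) = 62 - 10*(37 + 4*7**2) = 62 - 10*(37 + 4*49) = 62 - 10*(37 + 196) = 62 - 10*233 = 62 - 2330 = -2268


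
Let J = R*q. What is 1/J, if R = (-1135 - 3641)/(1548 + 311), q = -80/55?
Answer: 20449/76416 ≈ 0.26760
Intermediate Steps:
q = -16/11 (q = -80*1/55 = -16/11 ≈ -1.4545)
R = -4776/1859 ≈ -2.5691
J = 76416/20449 (J = -4776/1859*(-16/11) = 76416/20449 ≈ 3.7369)
1/J = 1/(76416/20449) = 20449/76416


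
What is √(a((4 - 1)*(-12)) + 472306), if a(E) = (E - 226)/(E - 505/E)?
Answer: √295520351098/791 ≈ 687.25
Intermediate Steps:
a(E) = (-226 + E)/(E - 505/E)
√(a((4 - 1)*(-12)) + 472306) = √(((4 - 1)*(-12))*(-226 + (4 - 1)*(-12))/(-505 + ((4 - 1)*(-12))²) + 472306) = √((3*(-12))*(-226 + 3*(-12))/(-505 + (3*(-12))²) + 472306) = √(-36*(-226 - 36)/(-505 + (-36)²) + 472306) = √(-36*(-262)/(-505 + 1296) + 472306) = √(-36*(-262)/791 + 472306) = √(-36*1/791*(-262) + 472306) = √(9432/791 + 472306) = √(373603478/791) = √295520351098/791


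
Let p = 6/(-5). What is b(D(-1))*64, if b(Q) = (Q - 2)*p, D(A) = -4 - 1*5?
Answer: 4224/5 ≈ 844.80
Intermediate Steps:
D(A) = -9 (D(A) = -4 - 5 = -9)
p = -6/5 (p = 6*(-⅕) = -6/5 ≈ -1.2000)
b(Q) = 12/5 - 6*Q/5 (b(Q) = (Q - 2)*(-6/5) = (-2 + Q)*(-6/5) = 12/5 - 6*Q/5)
b(D(-1))*64 = (12/5 - 6/5*(-9))*64 = (12/5 + 54/5)*64 = (66/5)*64 = 4224/5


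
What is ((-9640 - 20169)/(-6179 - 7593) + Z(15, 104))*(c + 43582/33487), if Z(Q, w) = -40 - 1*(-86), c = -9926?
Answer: -55113414942495/115295741 ≈ -4.7802e+5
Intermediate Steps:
Z(Q, w) = 46 (Z(Q, w) = -40 + 86 = 46)
((-9640 - 20169)/(-6179 - 7593) + Z(15, 104))*(c + 43582/33487) = ((-9640 - 20169)/(-6179 - 7593) + 46)*(-9926 + 43582/33487) = (-29809/(-13772) + 46)*(-9926 + 43582*(1/33487)) = (-29809*(-1/13772) + 46)*(-9926 + 43582/33487) = (29809/13772 + 46)*(-332348380/33487) = (663321/13772)*(-332348380/33487) = -55113414942495/115295741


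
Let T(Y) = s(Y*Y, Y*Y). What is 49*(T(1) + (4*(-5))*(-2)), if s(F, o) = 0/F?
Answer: 1960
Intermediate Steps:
s(F, o) = 0
T(Y) = 0
49*(T(1) + (4*(-5))*(-2)) = 49*(0 + (4*(-5))*(-2)) = 49*(0 - 20*(-2)) = 49*(0 + 40) = 49*40 = 1960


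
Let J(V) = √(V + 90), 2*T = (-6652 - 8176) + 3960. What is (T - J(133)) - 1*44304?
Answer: -49738 - √223 ≈ -49753.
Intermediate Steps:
T = -5434 (T = ((-6652 - 8176) + 3960)/2 = (-14828 + 3960)/2 = (½)*(-10868) = -5434)
J(V) = √(90 + V)
(T - J(133)) - 1*44304 = (-5434 - √(90 + 133)) - 1*44304 = (-5434 - √223) - 44304 = -49738 - √223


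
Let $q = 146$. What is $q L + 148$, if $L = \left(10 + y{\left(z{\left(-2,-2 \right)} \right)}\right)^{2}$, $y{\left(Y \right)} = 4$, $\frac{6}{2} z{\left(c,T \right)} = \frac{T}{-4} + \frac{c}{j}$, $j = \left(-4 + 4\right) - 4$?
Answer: $28764$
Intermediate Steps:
$j = -4$ ($j = 0 - 4 = -4$)
$z{\left(c,T \right)} = - \frac{T}{12} - \frac{c}{12}$ ($z{\left(c,T \right)} = \frac{\frac{T}{-4} + \frac{c}{-4}}{3} = \frac{T \left(- \frac{1}{4}\right) + c \left(- \frac{1}{4}\right)}{3} = \frac{- \frac{T}{4} - \frac{c}{4}}{3} = - \frac{T}{12} - \frac{c}{12}$)
$L = 196$ ($L = \left(10 + 4\right)^{2} = 14^{2} = 196$)
$q L + 148 = 146 \cdot 196 + 148 = 28616 + 148 = 28764$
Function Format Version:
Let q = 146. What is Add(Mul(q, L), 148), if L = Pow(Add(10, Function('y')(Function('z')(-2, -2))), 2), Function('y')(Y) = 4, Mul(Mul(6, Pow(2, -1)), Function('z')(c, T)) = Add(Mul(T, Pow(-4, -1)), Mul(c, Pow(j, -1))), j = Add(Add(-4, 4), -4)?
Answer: 28764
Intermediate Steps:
j = -4 (j = Add(0, -4) = -4)
Function('z')(c, T) = Add(Mul(Rational(-1, 12), T), Mul(Rational(-1, 12), c)) (Function('z')(c, T) = Mul(Rational(1, 3), Add(Mul(T, Pow(-4, -1)), Mul(c, Pow(-4, -1)))) = Mul(Rational(1, 3), Add(Mul(T, Rational(-1, 4)), Mul(c, Rational(-1, 4)))) = Mul(Rational(1, 3), Add(Mul(Rational(-1, 4), T), Mul(Rational(-1, 4), c))) = Add(Mul(Rational(-1, 12), T), Mul(Rational(-1, 12), c)))
L = 196 (L = Pow(Add(10, 4), 2) = Pow(14, 2) = 196)
Add(Mul(q, L), 148) = Add(Mul(146, 196), 148) = Add(28616, 148) = 28764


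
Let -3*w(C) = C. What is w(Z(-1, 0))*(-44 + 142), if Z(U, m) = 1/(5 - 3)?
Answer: -49/3 ≈ -16.333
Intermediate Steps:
Z(U, m) = 1/2
w(C) = -C/3
w(Z(-1, 0))*(-44 + 142) = (-1/3*1/2)*(-44 + 142) = -1/6*98 = -49/3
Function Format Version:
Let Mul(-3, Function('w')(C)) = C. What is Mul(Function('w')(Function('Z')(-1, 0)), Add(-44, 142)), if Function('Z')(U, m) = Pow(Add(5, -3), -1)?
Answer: Rational(-49, 3) ≈ -16.333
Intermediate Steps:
Function('Z')(U, m) = Rational(1, 2) (Function('Z')(U, m) = Pow(2, -1) = Rational(1, 2))
Function('w')(C) = Mul(Rational(-1, 3), C)
Mul(Function('w')(Function('Z')(-1, 0)), Add(-44, 142)) = Mul(Mul(Rational(-1, 3), Rational(1, 2)), Add(-44, 142)) = Mul(Rational(-1, 6), 98) = Rational(-49, 3)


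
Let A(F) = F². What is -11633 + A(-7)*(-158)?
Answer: -19375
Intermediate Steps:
-11633 + A(-7)*(-158) = -11633 + (-7)²*(-158) = -11633 + 49*(-158) = -11633 - 7742 = -19375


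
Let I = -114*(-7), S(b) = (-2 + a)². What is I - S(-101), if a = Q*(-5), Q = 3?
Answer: 509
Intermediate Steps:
a = -15 (a = 3*(-5) = -15)
S(b) = 289 (S(b) = (-2 - 15)² = (-17)² = 289)
I = 798
I - S(-101) = 798 - 1*289 = 798 - 289 = 509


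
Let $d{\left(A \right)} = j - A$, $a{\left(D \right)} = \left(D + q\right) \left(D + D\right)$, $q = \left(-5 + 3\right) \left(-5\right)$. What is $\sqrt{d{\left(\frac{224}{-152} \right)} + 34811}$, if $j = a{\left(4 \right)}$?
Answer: $\frac{\sqrt{12607735}}{19} \approx 186.88$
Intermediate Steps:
$q = 10$ ($q = \left(-2\right) \left(-5\right) = 10$)
$a{\left(D \right)} = 2 D \left(10 + D\right)$ ($a{\left(D \right)} = \left(D + 10\right) \left(D + D\right) = \left(10 + D\right) 2 D = 2 D \left(10 + D\right)$)
$j = 112$ ($j = 2 \cdot 4 \left(10 + 4\right) = 2 \cdot 4 \cdot 14 = 112$)
$d{\left(A \right)} = 112 - A$
$\sqrt{d{\left(\frac{224}{-152} \right)} + 34811} = \sqrt{\left(112 - \frac{224}{-152}\right) + 34811} = \sqrt{\left(112 - 224 \left(- \frac{1}{152}\right)\right) + 34811} = \sqrt{\left(112 - - \frac{28}{19}\right) + 34811} = \sqrt{\left(112 + \frac{28}{19}\right) + 34811} = \sqrt{\frac{2156}{19} + 34811} = \sqrt{\frac{663565}{19}} = \frac{\sqrt{12607735}}{19}$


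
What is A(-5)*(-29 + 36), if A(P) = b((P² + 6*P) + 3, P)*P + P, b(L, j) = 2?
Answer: -105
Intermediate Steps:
A(P) = 3*P (A(P) = 2*P + P = 3*P)
A(-5)*(-29 + 36) = (3*(-5))*(-29 + 36) = -15*7 = -105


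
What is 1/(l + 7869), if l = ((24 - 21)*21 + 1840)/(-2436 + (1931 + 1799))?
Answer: 1294/10184389 ≈ 0.00012706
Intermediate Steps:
l = 1903/1294 (l = (3*21 + 1840)/(-2436 + 3730) = (63 + 1840)/1294 = 1903*(1/1294) = 1903/1294 ≈ 1.4706)
1/(l + 7869) = 1/(1903/1294 + 7869) = 1/(10184389/1294) = 1294/10184389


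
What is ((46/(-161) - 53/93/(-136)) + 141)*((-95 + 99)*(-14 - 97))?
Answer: -460970087/7378 ≈ -62479.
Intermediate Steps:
((46/(-161) - 53/93/(-136)) + 141)*((-95 + 99)*(-14 - 97)) = ((46*(-1/161) - 53*1/93*(-1/136)) + 141)*(4*(-111)) = ((-2/7 - 53/93*(-1/136)) + 141)*(-444) = ((-2/7 + 53/12648) + 141)*(-444) = (-24925/88536 + 141)*(-444) = (12458651/88536)*(-444) = -460970087/7378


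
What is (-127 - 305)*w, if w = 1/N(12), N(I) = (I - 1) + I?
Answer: -432/23 ≈ -18.783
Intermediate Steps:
N(I) = -1 + 2*I (N(I) = (-1 + I) + I = -1 + 2*I)
w = 1/23 (w = 1/(-1 + 2*12) = 1/(-1 + 24) = 1/23 ≈ 0.043478)
(-127 - 305)*w = (-127 - 305)*(1/23) = -432*1/23 = -432/23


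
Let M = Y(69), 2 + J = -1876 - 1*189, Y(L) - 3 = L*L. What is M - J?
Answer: 6831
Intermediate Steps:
Y(L) = 3 + L**2 (Y(L) = 3 + L*L = 3 + L**2)
J = -2067 (J = -2 + (-1876 - 1*189) = -2 + (-1876 - 189) = -2 - 2065 = -2067)
M = 4764 (M = 3 + 69**2 = 3 + 4761 = 4764)
M - J = 4764 - 1*(-2067) = 4764 + 2067 = 6831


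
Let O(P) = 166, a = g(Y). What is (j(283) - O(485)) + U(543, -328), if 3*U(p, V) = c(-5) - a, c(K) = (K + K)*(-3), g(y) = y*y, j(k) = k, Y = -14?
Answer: 185/3 ≈ 61.667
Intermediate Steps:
g(y) = y²
a = 196 (a = (-14)² = 196)
c(K) = -6*K (c(K) = (2*K)*(-3) = -6*K)
U(p, V) = -166/3 (U(p, V) = (-6*(-5) - 1*196)/3 = (30 - 196)/3 = (⅓)*(-166) = -166/3)
(j(283) - O(485)) + U(543, -328) = (283 - 1*166) - 166/3 = (283 - 166) - 166/3 = 117 - 166/3 = 185/3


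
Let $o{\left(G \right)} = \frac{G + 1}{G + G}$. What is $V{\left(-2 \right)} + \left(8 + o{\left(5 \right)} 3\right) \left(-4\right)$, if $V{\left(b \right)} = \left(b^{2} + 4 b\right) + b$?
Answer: $- \frac{226}{5} \approx -45.2$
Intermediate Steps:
$o{\left(G \right)} = \frac{1 + G}{2 G}$
$V{\left(b \right)} = b^{2} + 5 b$
$V{\left(-2 \right)} + \left(8 + o{\left(5 \right)} 3\right) \left(-4\right) = - 2 \left(5 - 2\right) + \left(8 + \frac{1 + 5}{2 \cdot 5} \cdot 3\right) \left(-4\right) = \left(-2\right) 3 + \left(8 + \frac{1}{2} \cdot \frac{1}{5} \cdot 6 \cdot 3\right) \left(-4\right) = -6 + \left(8 + \frac{3}{5} \cdot 3\right) \left(-4\right) = -6 + \left(8 + \frac{9}{5}\right) \left(-4\right) = -6 + \frac{49}{5} \left(-4\right) = -6 - \frac{196}{5} = - \frac{226}{5}$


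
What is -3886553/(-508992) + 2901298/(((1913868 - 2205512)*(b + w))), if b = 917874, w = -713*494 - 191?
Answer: 4855627536053123/635905715200704 ≈ 7.6358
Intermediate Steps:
w = -352413 (w = -352222 - 191 = -352413)
-3886553/(-508992) + 2901298/(((1913868 - 2205512)*(b + w))) = -3886553/(-508992) + 2901298/(((1913868 - 2205512)*(917874 - 352413))) = -3886553*(-1/508992) + 2901298/((-291644*565461)) = 353323/46272 + 2901298/(-164913307884) = 353323/46272 + 2901298*(-1/164913307884) = 353323/46272 - 1450649/82456653942 = 4855627536053123/635905715200704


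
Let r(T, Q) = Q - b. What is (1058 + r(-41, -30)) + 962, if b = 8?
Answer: 1982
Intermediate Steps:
r(T, Q) = -8 + Q (r(T, Q) = Q - 1*8 = Q - 8 = -8 + Q)
(1058 + r(-41, -30)) + 962 = (1058 + (-8 - 30)) + 962 = (1058 - 38) + 962 = 1020 + 962 = 1982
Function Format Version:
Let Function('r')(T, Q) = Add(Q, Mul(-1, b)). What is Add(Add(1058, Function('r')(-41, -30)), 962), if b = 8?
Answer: 1982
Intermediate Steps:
Function('r')(T, Q) = Add(-8, Q) (Function('r')(T, Q) = Add(Q, Mul(-1, 8)) = Add(Q, -8) = Add(-8, Q))
Add(Add(1058, Function('r')(-41, -30)), 962) = Add(Add(1058, Add(-8, -30)), 962) = Add(Add(1058, -38), 962) = Add(1020, 962) = 1982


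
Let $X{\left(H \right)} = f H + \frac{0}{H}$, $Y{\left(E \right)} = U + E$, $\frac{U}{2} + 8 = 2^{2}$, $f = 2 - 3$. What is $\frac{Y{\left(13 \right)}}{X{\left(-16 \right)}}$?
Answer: $\frac{5}{16} \approx 0.3125$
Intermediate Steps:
$f = -1$
$U = -8$ ($U = -16 + 2 \cdot 2^{2} = -16 + 2 \cdot 4 = -16 + 8 = -8$)
$Y{\left(E \right)} = -8 + E$
$X{\left(H \right)} = - H$ ($X{\left(H \right)} = - H + \frac{0}{H} = - H + 0 = - H$)
$\frac{Y{\left(13 \right)}}{X{\left(-16 \right)}} = \frac{-8 + 13}{\left(-1\right) \left(-16\right)} = \frac{5}{16}$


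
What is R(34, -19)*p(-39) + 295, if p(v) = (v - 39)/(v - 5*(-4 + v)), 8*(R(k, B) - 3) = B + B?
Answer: 104113/352 ≈ 295.78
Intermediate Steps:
R(k, B) = 3 + B/4 (R(k, B) = 3 + (B + B)/8 = 3 + (2*B)/8 = 3 + B/4)
p(v) = (-39 + v)/(20 - 4*v) (p(v) = (-39 + v)/(v + (20 - 5*v)) = (-39 + v)/(20 - 4*v))
R(34, -19)*p(-39) + 295 = (3 + (¼)*(-19))*((39 - 1*(-39))/(4*(-5 - 39))) + 295 = (3 - 19/4)*((¼)*(39 + 39)/(-44)) + 295 = -7*(-1)*78/(16*44) + 295 = -7/4*(-39/88) + 295 = 273/352 + 295 = 104113/352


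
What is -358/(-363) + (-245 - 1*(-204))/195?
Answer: 6103/7865 ≈ 0.77597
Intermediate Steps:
-358/(-363) + (-245 - 1*(-204))/195 = -358*(-1/363) + (-245 + 204)*(1/195) = 358/363 - 41*1/195 = 358/363 - 41/195 = 6103/7865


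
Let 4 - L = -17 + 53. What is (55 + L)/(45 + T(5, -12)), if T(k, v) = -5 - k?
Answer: 23/35 ≈ 0.65714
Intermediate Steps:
L = -32 (L = 4 - (-17 + 53) = 4 - 1*36 = 4 - 36 = -32)
(55 + L)/(45 + T(5, -12)) = (55 - 32)/(45 + (-5 - 1*5)) = 23/(45 + (-5 - 5)) = 23/(45 - 10) = 23/35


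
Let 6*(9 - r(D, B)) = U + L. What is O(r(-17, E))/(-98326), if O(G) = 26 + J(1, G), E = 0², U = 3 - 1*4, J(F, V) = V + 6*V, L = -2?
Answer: -185/196652 ≈ -0.00094075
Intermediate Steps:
J(F, V) = 7*V
U = -1 (U = 3 - 4 = -1)
E = 0
r(D, B) = 19/2 (r(D, B) = 9 - (-1 - 2)/6 = 9 - ⅙*(-3) = 9 + ½ = 19/2)
O(G) = 26 + 7*G
O(r(-17, E))/(-98326) = (26 + 7*(19/2))/(-98326) = (26 + 133/2)*(-1/98326) = (185/2)*(-1/98326) = -185/196652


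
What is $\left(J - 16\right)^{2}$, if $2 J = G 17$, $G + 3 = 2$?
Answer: $\frac{2401}{4} \approx 600.25$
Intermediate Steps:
$G = -1$ ($G = -3 + 2 = -1$)
$J = - \frac{17}{2}$ ($J = \frac{\left(-1\right) 17}{2} = \frac{1}{2} \left(-17\right) = - \frac{17}{2} \approx -8.5$)
$\left(J - 16\right)^{2} = \left(- \frac{17}{2} - 16\right)^{2} = \left(- \frac{49}{2}\right)^{2} = \frac{2401}{4}$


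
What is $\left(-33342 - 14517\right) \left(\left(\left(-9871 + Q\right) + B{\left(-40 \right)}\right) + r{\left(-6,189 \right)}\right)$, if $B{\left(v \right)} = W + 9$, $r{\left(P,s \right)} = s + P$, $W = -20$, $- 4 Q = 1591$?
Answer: $\frac{1932881433}{4} \approx 4.8322 \cdot 10^{8}$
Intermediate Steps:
$Q = - \frac{1591}{4}$ ($Q = \left(- \frac{1}{4}\right) 1591 = - \frac{1591}{4} \approx -397.75$)
$r{\left(P,s \right)} = P + s$
$B{\left(v \right)} = -11$ ($B{\left(v \right)} = -20 + 9 = -11$)
$\left(-33342 - 14517\right) \left(\left(\left(-9871 + Q\right) + B{\left(-40 \right)}\right) + r{\left(-6,189 \right)}\right) = \left(-33342 - 14517\right) \left(\left(\left(-9871 - \frac{1591}{4}\right) - 11\right) + \left(-6 + 189\right)\right) = - 47859 \left(\left(- \frac{41075}{4} - 11\right) + 183\right) = - 47859 \left(- \frac{41119}{4} + 183\right) = \left(-47859\right) \left(- \frac{40387}{4}\right) = \frac{1932881433}{4}$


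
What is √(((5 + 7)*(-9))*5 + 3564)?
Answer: 12*√21 ≈ 54.991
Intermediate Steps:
√(((5 + 7)*(-9))*5 + 3564) = √((12*(-9))*5 + 3564) = √(-108*5 + 3564) = √(-540 + 3564) = √3024 = 12*√21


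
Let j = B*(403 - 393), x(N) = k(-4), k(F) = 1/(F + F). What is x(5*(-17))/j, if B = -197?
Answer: 1/15760 ≈ 6.3452e-5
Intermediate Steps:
k(F) = 1/(2*F)
x(N) = -⅛ (x(N) = (½)/(-4) = (½)*(-¼) = -⅛)
j = -1970 (j = -197*(403 - 393) = -197*10 = -1970)
x(5*(-17))/j = -⅛/(-1970) = -⅛*(-1/1970) = 1/15760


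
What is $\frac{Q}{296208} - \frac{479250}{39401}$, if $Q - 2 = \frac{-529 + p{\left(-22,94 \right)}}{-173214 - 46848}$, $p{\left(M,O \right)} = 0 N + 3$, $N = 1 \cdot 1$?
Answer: $- \frac{15619737247178675}{1284159852513648} \approx -12.163$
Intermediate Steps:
$N = 1$
$p{\left(M,O \right)} = 3$ ($p{\left(M,O \right)} = 0 \cdot 1 + 3 = 0 + 3 = 3$)
$Q = \frac{220325}{110031}$ ($Q = 2 + \frac{-529 + 3}{-173214 - 46848} = 2 - \frac{526}{-220062} = 2 - - \frac{263}{110031} = 2 + \frac{263}{110031} = \frac{220325}{110031} \approx 2.0024$)
$\frac{Q}{296208} - \frac{479250}{39401} = \frac{220325}{110031 \cdot 296208} - \frac{479250}{39401} = \frac{220325}{110031} \cdot \frac{1}{296208} - \frac{479250}{39401} = \frac{220325}{32592062448} - \frac{479250}{39401} = - \frac{15619737247178675}{1284159852513648}$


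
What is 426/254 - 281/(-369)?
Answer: 114284/46863 ≈ 2.4387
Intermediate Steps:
426/254 - 281/(-369) = 426*(1/254) - 281*(-1/369) = 213/127 + 281/369 = 114284/46863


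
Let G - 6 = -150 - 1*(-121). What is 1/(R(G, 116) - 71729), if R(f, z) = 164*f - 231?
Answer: -1/75732 ≈ -1.3204e-5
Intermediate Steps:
G = -23 (G = 6 + (-150 - 1*(-121)) = 6 + (-150 + 121) = 6 - 29 = -23)
R(f, z) = -231 + 164*f
1/(R(G, 116) - 71729) = 1/((-231 + 164*(-23)) - 71729) = 1/((-231 - 3772) - 71729) = 1/(-4003 - 71729) = 1/(-75732) = -1/75732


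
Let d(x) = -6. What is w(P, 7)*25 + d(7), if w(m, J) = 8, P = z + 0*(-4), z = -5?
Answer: 194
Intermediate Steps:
P = -5 (P = -5 + 0*(-4) = -5 + 0 = -5)
w(P, 7)*25 + d(7) = 8*25 - 6 = 200 - 6 = 194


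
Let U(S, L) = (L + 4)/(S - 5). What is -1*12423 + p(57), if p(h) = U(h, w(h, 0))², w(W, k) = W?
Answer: -33588071/2704 ≈ -12422.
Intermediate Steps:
U(S, L) = (4 + L)/(-5 + S)
p(h) = (4 + h)²/(-5 + h)² (p(h) = ((4 + h)/(-5 + h))² = (4 + h)²/(-5 + h)²)
-1*12423 + p(57) = -1*12423 + (4 + 57)²/(-5 + 57)² = -12423 + 61²/52² = -12423 + (1/2704)*3721 = -12423 + 3721/2704 = -33588071/2704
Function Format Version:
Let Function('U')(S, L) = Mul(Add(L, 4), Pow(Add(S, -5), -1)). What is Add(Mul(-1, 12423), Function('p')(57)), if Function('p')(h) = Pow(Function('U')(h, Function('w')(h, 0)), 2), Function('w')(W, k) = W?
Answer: Rational(-33588071, 2704) ≈ -12422.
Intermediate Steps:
Function('U')(S, L) = Mul(Pow(Add(-5, S), -1), Add(4, L)) (Function('U')(S, L) = Mul(Add(4, L), Pow(Add(-5, S), -1)) = Mul(Pow(Add(-5, S), -1), Add(4, L)))
Function('p')(h) = Mul(Pow(Add(-5, h), -2), Pow(Add(4, h), 2)) (Function('p')(h) = Pow(Mul(Pow(Add(-5, h), -1), Add(4, h)), 2) = Mul(Pow(Add(-5, h), -2), Pow(Add(4, h), 2)))
Add(Mul(-1, 12423), Function('p')(57)) = Add(Mul(-1, 12423), Mul(Pow(Add(-5, 57), -2), Pow(Add(4, 57), 2))) = Add(-12423, Mul(Pow(52, -2), Pow(61, 2))) = Add(-12423, Mul(Rational(1, 2704), 3721)) = Add(-12423, Rational(3721, 2704)) = Rational(-33588071, 2704)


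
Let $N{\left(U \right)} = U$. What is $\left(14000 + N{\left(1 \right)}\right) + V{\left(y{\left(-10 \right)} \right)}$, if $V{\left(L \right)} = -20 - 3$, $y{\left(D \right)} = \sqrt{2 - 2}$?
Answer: $13978$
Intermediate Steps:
$y{\left(D \right)} = 0$ ($y{\left(D \right)} = \sqrt{0} = 0$)
$V{\left(L \right)} = -23$
$\left(14000 + N{\left(1 \right)}\right) + V{\left(y{\left(-10 \right)} \right)} = \left(14000 + 1\right) - 23 = 14001 - 23 = 13978$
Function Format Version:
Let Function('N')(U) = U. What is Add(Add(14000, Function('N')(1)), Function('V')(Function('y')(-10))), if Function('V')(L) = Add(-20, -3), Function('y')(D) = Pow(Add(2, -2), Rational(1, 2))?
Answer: 13978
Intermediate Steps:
Function('y')(D) = 0 (Function('y')(D) = Pow(0, Rational(1, 2)) = 0)
Function('V')(L) = -23
Add(Add(14000, Function('N')(1)), Function('V')(Function('y')(-10))) = Add(Add(14000, 1), -23) = Add(14001, -23) = 13978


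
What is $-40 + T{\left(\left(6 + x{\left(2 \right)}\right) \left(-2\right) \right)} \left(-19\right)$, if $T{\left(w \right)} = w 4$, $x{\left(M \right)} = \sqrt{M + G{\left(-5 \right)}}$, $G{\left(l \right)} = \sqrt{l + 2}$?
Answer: $872 + 152 \sqrt{2 + i \sqrt{3}} \approx 1103.7 + 86.37 i$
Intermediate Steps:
$G{\left(l \right)} = \sqrt{2 + l}$
$x{\left(M \right)} = \sqrt{M + i \sqrt{3}}$ ($x{\left(M \right)} = \sqrt{M + \sqrt{2 - 5}} = \sqrt{M + \sqrt{-3}} = \sqrt{M + i \sqrt{3}}$)
$T{\left(w \right)} = 4 w$
$-40 + T{\left(\left(6 + x{\left(2 \right)}\right) \left(-2\right) \right)} \left(-19\right) = -40 + 4 \left(6 + \sqrt{2 + i \sqrt{3}}\right) \left(-2\right) \left(-19\right) = -40 + 4 \left(-12 - 2 \sqrt{2 + i \sqrt{3}}\right) \left(-19\right) = -40 + \left(-48 - 8 \sqrt{2 + i \sqrt{3}}\right) \left(-19\right) = -40 + \left(912 + 152 \sqrt{2 + i \sqrt{3}}\right) = 872 + 152 \sqrt{2 + i \sqrt{3}}$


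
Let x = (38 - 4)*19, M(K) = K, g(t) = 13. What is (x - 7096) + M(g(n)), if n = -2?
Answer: -6437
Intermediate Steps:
x = 646 (x = 34*19 = 646)
(x - 7096) + M(g(n)) = (646 - 7096) + 13 = -6450 + 13 = -6437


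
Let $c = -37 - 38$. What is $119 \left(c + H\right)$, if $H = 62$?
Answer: $-1547$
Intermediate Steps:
$c = -75$ ($c = -37 - 38 = -75$)
$119 \left(c + H\right) = 119 \left(-75 + 62\right) = 119 \left(-13\right) = -1547$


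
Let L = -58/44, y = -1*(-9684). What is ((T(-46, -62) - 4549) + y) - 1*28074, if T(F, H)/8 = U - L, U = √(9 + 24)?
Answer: -252213/11 + 8*√33 ≈ -22883.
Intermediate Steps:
y = 9684
L = -29/22 (L = -58*1/44 = -29/22 ≈ -1.3182)
U = √33 ≈ 5.7446
T(F, H) = 116/11 + 8*√33 (T(F, H) = 8*(√33 - 1*(-29/22)) = 8*(√33 + 29/22) = 8*(29/22 + √33) = 116/11 + 8*√33)
((T(-46, -62) - 4549) + y) - 1*28074 = (((116/11 + 8*√33) - 4549) + 9684) - 1*28074 = ((-49923/11 + 8*√33) + 9684) - 28074 = (56601/11 + 8*√33) - 28074 = -252213/11 + 8*√33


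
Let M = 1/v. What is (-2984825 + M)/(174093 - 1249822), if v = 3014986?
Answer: 8999205587449/3243307874794 ≈ 2.7747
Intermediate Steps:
M = 1/3014986 ≈ 3.3168e-7
(-2984825 + M)/(174093 - 1249822) = (-2984825 + 1/3014986)/(174093 - 1249822) = -8999205587449/3014986/(-1075729) = -8999205587449/3014986*(-1/1075729) = 8999205587449/3243307874794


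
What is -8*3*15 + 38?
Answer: -322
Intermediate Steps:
-8*3*15 + 38 = -24*15 + 38 = -360 + 38 = -322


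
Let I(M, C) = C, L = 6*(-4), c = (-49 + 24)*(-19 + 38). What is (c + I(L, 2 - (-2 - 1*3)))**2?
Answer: 219024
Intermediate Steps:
c = -475 (c = -25*19 = -475)
L = -24
(c + I(L, 2 - (-2 - 1*3)))**2 = (-475 + (2 - (-2 - 1*3)))**2 = (-475 + (2 - (-2 - 3)))**2 = (-475 + (2 - 1*(-5)))**2 = (-475 + (2 + 5))**2 = (-475 + 7)**2 = (-468)**2 = 219024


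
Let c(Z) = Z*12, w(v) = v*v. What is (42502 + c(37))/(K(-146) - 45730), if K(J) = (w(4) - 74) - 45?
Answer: -42946/45833 ≈ -0.93701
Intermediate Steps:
w(v) = v²
K(J) = -103 (K(J) = (4² - 74) - 45 = (16 - 74) - 45 = -58 - 45 = -103)
c(Z) = 12*Z
(42502 + c(37))/(K(-146) - 45730) = (42502 + 12*37)/(-103 - 45730) = (42502 + 444)/(-45833) = 42946*(-1/45833) = -42946/45833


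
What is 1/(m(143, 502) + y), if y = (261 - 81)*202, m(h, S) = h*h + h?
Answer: 1/56952 ≈ 1.7559e-5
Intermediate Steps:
m(h, S) = h + h² (m(h, S) = h² + h = h + h²)
y = 36360 (y = 180*202 = 36360)
1/(m(143, 502) + y) = 1/(143*(1 + 143) + 36360) = 1/(143*144 + 36360) = 1/(20592 + 36360) = 1/56952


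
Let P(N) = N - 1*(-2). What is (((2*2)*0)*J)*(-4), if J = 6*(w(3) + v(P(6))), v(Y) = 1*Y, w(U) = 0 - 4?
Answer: 0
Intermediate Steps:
w(U) = -4
P(N) = 2 + N (P(N) = N + 2 = 2 + N)
v(Y) = Y
J = 24 (J = 6*(-4 + (2 + 6)) = 6*(-4 + 8) = 6*4 = 24)
(((2*2)*0)*J)*(-4) = (((2*2)*0)*24)*(-4) = ((4*0)*24)*(-4) = (0*24)*(-4) = 0*(-4) = 0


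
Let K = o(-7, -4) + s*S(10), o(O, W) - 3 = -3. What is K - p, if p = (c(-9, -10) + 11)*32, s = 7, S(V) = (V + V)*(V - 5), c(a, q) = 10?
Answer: 28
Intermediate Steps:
o(O, W) = 0 (o(O, W) = 3 - 3 = 0)
S(V) = 2*V*(-5 + V) (S(V) = (2*V)*(-5 + V) = 2*V*(-5 + V))
K = 700 (K = 0 + 7*(2*10*(-5 + 10)) = 0 + 7*(2*10*5) = 0 + 7*100 = 0 + 700 = 700)
p = 672 (p = (10 + 11)*32 = 21*32 = 672)
K - p = 700 - 1*672 = 700 - 672 = 28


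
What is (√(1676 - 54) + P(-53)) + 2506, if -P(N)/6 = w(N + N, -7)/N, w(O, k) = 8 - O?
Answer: 133502/53 + √1622 ≈ 2559.2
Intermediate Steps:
P(N) = -6*(8 - 2*N)/N (P(N) = -6*(8 - (N + N))/N = -6*(8 - 2*N)/N)
(√(1676 - 54) + P(-53)) + 2506 = (√(1676 - 54) + (12 - 48/(-53))) + 2506 = (√1622 + (12 - 48*(-1/53))) + 2506 = (√1622 + (12 + 48/53)) + 2506 = (√1622 + 684/53) + 2506 = (684/53 + √1622) + 2506 = 133502/53 + √1622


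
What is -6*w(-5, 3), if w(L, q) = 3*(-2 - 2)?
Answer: 72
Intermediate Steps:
w(L, q) = -12 (w(L, q) = 3*(-4) = -12)
-6*w(-5, 3) = -6*(-12) = 72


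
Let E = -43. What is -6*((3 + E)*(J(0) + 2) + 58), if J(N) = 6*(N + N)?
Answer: 132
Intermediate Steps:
J(N) = 12*N (J(N) = 6*(2*N) = 12*N)
-6*((3 + E)*(J(0) + 2) + 58) = -6*((3 - 43)*(12*0 + 2) + 58) = -6*(-40*(0 + 2) + 58) = -6*(-40*2 + 58) = -6*(-80 + 58) = -6*(-22) = 132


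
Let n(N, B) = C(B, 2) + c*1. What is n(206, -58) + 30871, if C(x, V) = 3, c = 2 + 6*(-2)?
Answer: 30864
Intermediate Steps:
c = -10 (c = 2 - 12 = -10)
n(N, B) = -7 (n(N, B) = 3 - 10*1 = 3 - 10 = -7)
n(206, -58) + 30871 = -7 + 30871 = 30864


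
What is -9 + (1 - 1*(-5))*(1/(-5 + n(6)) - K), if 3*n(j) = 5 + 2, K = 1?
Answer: -69/4 ≈ -17.250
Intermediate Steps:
n(j) = 7/3 (n(j) = (5 + 2)/3 = (⅓)*7 = 7/3)
-9 + (1 - 1*(-5))*(1/(-5 + n(6)) - K) = -9 + (1 - 1*(-5))*(1/(-5 + 7/3) - 1*1) = -9 + (1 + 5)*(1/(-8/3) - 1) = -9 + 6*(-3/8 - 1) = -9 + 6*(-11/8) = -9 - 33/4 = -69/4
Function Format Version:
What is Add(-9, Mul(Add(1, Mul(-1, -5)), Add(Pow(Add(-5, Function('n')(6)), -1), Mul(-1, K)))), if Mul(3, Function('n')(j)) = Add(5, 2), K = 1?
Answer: Rational(-69, 4) ≈ -17.250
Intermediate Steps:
Function('n')(j) = Rational(7, 3) (Function('n')(j) = Mul(Rational(1, 3), Add(5, 2)) = Mul(Rational(1, 3), 7) = Rational(7, 3))
Add(-9, Mul(Add(1, Mul(-1, -5)), Add(Pow(Add(-5, Function('n')(6)), -1), Mul(-1, K)))) = Add(-9, Mul(Add(1, Mul(-1, -5)), Add(Pow(Add(-5, Rational(7, 3)), -1), Mul(-1, 1)))) = Add(-9, Mul(Add(1, 5), Add(Pow(Rational(-8, 3), -1), -1))) = Add(-9, Mul(6, Add(Rational(-3, 8), -1))) = Add(-9, Mul(6, Rational(-11, 8))) = Add(-9, Rational(-33, 4)) = Rational(-69, 4)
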